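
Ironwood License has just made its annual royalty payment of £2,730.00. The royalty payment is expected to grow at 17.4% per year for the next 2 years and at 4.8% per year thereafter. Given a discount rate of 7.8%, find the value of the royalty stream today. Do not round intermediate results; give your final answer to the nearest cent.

£119321.09

D_1 = 3205.02000
D_2 = 3762.69348
Terminal value at year 2: TV = D_2×(1+g_2)/(r−g_2) = 3943.30277/0.03 = 131443.42557
P_0 = D_1/(1+r)^1 + D_2/(1+r)^2 + TV/(1+r)^2
    = 2973.11688 + 3237.88425 + 113110.08978 = 119321.09091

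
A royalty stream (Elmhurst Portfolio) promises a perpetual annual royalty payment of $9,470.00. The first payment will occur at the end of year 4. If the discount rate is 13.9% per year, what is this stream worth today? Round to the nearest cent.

$46106.70

Value at end of year 3: C / r = $9,470.00 / 0.139 = $68,129.4964
Discount to today: PV = $68,129.4964 / (1 + 0.139)^3 = $68,129.4964 / 1.477649 = $46,106.70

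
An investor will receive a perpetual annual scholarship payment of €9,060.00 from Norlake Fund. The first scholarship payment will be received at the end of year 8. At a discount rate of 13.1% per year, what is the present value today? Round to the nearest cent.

Value at end of year 7: C / r = €9,060.00 / 0.131 = €69,160.3053
Discount to today: PV = €69,160.3053 / (1 + 0.131)^7 = €69,160.3053 / 2.367218 = €29,215.86

€29215.86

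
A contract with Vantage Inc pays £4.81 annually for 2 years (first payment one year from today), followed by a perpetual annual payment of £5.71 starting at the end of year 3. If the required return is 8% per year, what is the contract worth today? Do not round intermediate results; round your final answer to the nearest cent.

£69.77

PV of 2-year annuity: £4.81 × [1 − (1+0.08)^−2] / 0.08 = 8.57750
Perpetuity value at year 2: £5.71 / 0.08 = 71.37500
PV of perpetuity: 71.37500 / (1+0.08)^2 = 61.19256
Total PV = 8.57750 + 61.19256 = 69.77006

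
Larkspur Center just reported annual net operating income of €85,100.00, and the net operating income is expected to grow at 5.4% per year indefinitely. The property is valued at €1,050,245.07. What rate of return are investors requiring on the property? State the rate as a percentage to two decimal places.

D₁ = €85,100.00 × 1.054 = €89,695.4000
P = D₁/(r − g) ⇒ r = D₁/P + g = €89,695.4000/€1,050,245.07 + 0.054 = 0.085404 + 0.054 = 0.139404

13.94%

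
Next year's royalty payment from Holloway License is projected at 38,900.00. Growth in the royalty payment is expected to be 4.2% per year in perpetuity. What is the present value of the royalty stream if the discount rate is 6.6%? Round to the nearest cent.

Growing perpetuity: P = D₁ / (r − g) = 38,900.0000 / (0.066 − 0.042) = 1,620,833.33

1620833.33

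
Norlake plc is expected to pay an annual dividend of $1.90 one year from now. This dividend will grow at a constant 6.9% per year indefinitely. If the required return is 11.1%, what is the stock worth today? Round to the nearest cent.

$45.24

Growing perpetuity: P = D₁ / (r − g) = $1.9000 / (0.111 − 0.069) = $45.24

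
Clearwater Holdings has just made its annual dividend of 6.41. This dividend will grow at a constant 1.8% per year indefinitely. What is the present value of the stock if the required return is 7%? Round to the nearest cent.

D₁ = D₀ × (1 + g) = 6.41 × 1.018 = 6.5254
Growing perpetuity: P = D₁ / (r − g) = 6.5254 / (0.07 − 0.018) = 125.49

125.49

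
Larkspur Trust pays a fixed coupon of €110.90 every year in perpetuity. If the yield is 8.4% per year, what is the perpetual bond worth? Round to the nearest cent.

Level perpetuity: PV = C / r = €110.90 / 0.084 = €1,320.24

€1320.24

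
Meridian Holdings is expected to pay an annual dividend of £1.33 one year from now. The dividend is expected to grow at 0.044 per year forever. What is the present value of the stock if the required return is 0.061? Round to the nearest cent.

£78.24

Growing perpetuity: P = D₁ / (r − g) = £1.3300 / (0.061 − 0.044) = £78.24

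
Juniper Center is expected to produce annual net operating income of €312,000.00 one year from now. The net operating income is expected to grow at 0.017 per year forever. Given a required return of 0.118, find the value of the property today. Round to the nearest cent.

Growing perpetuity: P = D₁ / (r − g) = €312,000.0000 / (0.118 − 0.017) = €3,089,108.91

€3089108.91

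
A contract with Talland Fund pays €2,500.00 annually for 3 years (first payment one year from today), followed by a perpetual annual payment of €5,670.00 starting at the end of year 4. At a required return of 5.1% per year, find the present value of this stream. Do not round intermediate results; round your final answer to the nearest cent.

PV of 3-year annuity: €2,500.00 × [1 − (1+0.051)^−3] / 0.051 = 6795.38310
Perpetuity value at year 3: €5,670.00 / 0.051 = 111176.47059
PV of perpetuity: 111176.47059 / (1+0.051)^3 = 95764.54172
Total PV = 6795.38310 + 95764.54172 = 102559.92482

€102559.92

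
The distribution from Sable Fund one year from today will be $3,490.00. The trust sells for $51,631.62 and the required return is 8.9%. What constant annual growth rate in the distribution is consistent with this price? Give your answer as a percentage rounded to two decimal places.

2.14%

P = D₁/(r−g) ⇒ g = r − D₁/P = 0.089 − $3,490.00/$51,631.62 = 0.021406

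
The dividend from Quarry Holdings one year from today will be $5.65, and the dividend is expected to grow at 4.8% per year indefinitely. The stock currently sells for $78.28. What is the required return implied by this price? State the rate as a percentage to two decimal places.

P = D₁/(r − g) ⇒ r = D₁/P + g = $5.6500/$78.28 + 0.048 = 0.072177 + 0.048 = 0.120177

12.02%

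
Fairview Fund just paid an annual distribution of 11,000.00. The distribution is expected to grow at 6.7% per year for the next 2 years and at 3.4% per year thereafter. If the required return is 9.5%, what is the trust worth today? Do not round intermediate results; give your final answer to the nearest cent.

198208.49

D_1 = 11737.00000
D_2 = 12523.37900
Terminal value at year 2: TV = D_2×(1+g_2)/(r−g_2) = 12949.17389/0.061 = 212281.53911
P_0 = D_1/(1+r)^1 + D_2/(1+r)^2 + TV/(1+r)^2
    = 10718.72146 + 10444.63543 + 177045.13177 = 198208.48866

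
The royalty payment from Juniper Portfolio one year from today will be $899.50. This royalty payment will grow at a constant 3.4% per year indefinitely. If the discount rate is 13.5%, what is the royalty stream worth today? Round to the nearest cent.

$8905.94

Growing perpetuity: P = D₁ / (r − g) = $899.5000 / (0.135 − 0.034) = $8,905.94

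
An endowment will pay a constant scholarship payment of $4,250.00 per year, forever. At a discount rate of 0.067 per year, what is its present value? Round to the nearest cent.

Level perpetuity: PV = C / r = $4,250.00 / 0.067 = $63,432.84

$63432.84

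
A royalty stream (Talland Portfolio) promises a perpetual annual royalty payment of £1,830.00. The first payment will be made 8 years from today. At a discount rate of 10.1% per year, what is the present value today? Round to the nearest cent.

£9238.86

Value at end of year 7: C / r = £1,830.00 / 0.101 = £18,118.8119
Discount to today: PV = £18,118.8119 / (1 + 0.101)^7 = £18,118.8119 / 1.961152 = £9,238.86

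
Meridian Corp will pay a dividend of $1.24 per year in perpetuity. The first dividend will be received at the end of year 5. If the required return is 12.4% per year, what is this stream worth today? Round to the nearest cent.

Value at end of year 4: C / r = $1.24 / 0.124 = $10.0000
Discount to today: PV = $10.0000 / (1 + 0.124)^4 = $10.0000 / 1.596119 = $6.27

$6.27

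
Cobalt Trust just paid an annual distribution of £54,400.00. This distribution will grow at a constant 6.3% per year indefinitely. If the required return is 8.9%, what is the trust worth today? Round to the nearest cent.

£2224123.08

D₁ = D₀ × (1 + g) = £54,400.00 × 1.063 = £57,827.2000
Growing perpetuity: P = D₁ / (r − g) = £57,827.2000 / (0.089 − 0.063) = £2,224,123.08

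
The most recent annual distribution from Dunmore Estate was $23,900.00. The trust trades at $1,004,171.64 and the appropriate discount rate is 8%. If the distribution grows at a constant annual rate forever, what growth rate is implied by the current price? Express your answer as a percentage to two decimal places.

P = D₀(1+g)/(r−g) ⇒ P(r−g) = D₀(1+g) ⇒ g(P+D₀) = P·r − D₀
g = (P·r − D₀)/(P + D₀) = ($1,004,171.64×0.08 − $23,900.00) / ($1,004,171.64 + $23,900.00) = 0.054893

5.49%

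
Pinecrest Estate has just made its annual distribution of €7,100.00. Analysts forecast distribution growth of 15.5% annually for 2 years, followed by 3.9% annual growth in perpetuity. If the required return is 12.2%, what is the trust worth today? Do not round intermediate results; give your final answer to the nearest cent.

D_1 = 8200.50000
D_2 = 9471.57750
Terminal value at year 2: TV = D_2×(1+g_2)/(r−g_2) = 9840.96902/0.083 = 118565.89184
P_0 = D_1/(1+r)^1 + D_2/(1+r)^2 + TV/(1+r)^2
    = 7308.82353 + 7523.78893 + 94183.33368 = 109015.94614

€109015.95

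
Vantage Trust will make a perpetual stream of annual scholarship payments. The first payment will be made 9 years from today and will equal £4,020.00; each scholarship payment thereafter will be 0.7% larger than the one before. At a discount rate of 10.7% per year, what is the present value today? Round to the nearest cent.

£17825.64

Value at end of year 8: C₁ / (r − g) = £4,020.00 / (0.107 − 0.007) = £40,200.0000
Discount to today: PV = £40,200.0000 / (1 + 0.107)^8 = £40,200.0000 / 2.255179 = £17,825.64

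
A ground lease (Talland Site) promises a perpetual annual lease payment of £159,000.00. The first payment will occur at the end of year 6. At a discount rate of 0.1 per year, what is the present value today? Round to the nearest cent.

Value at end of year 5: C / r = £159,000.00 / 0.1 = £1,590,000.0000
Discount to today: PV = £1,590,000.0000 / (1 + 0.1)^5 = £1,590,000.0000 / 1.610510 = £987,264.90

£987264.90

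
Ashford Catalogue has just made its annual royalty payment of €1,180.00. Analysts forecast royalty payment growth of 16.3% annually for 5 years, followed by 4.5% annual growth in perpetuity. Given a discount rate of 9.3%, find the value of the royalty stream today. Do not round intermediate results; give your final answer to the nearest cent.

€42174.40

D_1 = 1372.34000
D_2 = 1596.03142
D_3 = 1856.18454
D_4 = 2158.74262
D_5 = 2510.61767
Terminal value at year 5: TV = D_5×(1+g_2)/(r−g_2) = 2623.59546/0.048 = 54658.23884
P_0 = D_1/(1+r)^1 + D_2/(1+r)^2 + D_3/(1+r)^3 + D_4/(1+r)^4 + D_5/(1+r)^5 + TV/(1+r)^5
    = 1255.57182 + 1335.98356 + 1421.54518 + 1512.58649 + 1609.45846 + 35039.25182 = 42174.39732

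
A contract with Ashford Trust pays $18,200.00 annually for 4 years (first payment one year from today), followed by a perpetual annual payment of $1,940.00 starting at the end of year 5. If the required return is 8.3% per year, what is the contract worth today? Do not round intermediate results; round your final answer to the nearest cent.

PV of 4-year annuity: $18,200.00 × [1 − (1+0.083)^−4] / 0.083 = 59880.35588
Perpetuity value at year 4: $1,940.00 / 0.083 = 23373.49398
PV of perpetuity: 23373.49398 / (1+0.083)^4 = 16990.64285
Total PV = 59880.35588 + 16990.64285 = 76870.99874

$76871.00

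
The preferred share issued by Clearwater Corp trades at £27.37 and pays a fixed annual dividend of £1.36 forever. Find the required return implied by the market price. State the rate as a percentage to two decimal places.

4.97%

P = C/r ⇒ r = C/P = £1.36/£27.37 = 0.049689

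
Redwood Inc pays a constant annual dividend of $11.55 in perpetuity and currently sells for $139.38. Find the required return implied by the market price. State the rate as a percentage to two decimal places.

8.29%

P = C/r ⇒ r = C/P = $11.55/$139.38 = 0.082867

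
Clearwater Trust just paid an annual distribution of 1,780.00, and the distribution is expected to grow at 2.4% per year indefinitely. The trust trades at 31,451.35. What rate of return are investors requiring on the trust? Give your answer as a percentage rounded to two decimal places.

8.20%

D₁ = 1,780.00 × 1.024 = 1,822.7200
P = D₁/(r − g) ⇒ r = D₁/P + g = 1,822.7200/31,451.35 + 0.024 = 0.057954 + 0.024 = 0.081954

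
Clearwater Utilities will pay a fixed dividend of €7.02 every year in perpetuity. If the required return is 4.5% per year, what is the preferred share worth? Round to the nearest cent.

€156.00

Level perpetuity: PV = C / r = €7.02 / 0.045 = €156.00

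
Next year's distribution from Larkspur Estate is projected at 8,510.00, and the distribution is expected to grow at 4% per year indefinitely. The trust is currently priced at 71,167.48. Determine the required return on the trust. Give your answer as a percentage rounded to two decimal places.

P = D₁/(r − g) ⇒ r = D₁/P + g = 8,510.0000/71,167.48 + 0.04 = 0.119577 + 0.04 = 0.159577

15.96%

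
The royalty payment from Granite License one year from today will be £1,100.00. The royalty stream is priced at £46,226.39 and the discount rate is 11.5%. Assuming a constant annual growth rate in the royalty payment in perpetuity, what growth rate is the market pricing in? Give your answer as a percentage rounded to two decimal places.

P = D₁/(r−g) ⇒ g = r − D₁/P = 0.115 − £1,100.00/£46,226.39 = 0.091204

9.12%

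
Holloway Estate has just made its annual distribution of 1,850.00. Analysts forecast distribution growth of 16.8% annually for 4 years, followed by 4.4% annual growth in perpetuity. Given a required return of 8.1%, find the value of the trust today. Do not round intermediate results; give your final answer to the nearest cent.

80157.76

D_1 = 2160.80000
D_2 = 2523.81440
D_3 = 2947.81522
D_4 = 3443.04818
Terminal value at year 4: TV = D_4×(1+g_2)/(r−g_2) = 3594.54230/0.037 = 97149.79178
P_0 = D_1/(1+r)^1 + D_2/(1+r)^2 + D_3/(1+r)^3 + D_4/(1+r)^4 + TV/(1+r)^4
    = 1998.88992 + 2159.76265 + 2333.58258 + 2521.39173 + 71144.13416 = 80157.76104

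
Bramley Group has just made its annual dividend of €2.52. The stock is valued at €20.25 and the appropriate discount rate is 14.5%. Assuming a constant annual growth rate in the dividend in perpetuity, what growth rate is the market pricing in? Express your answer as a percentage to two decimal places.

P = D₀(1+g)/(r−g) ⇒ P(r−g) = D₀(1+g) ⇒ g(P+D₀) = P·r − D₀
g = (P·r − D₀)/(P + D₀) = (€20.25×0.145 − €2.52) / (€20.25 + €2.52) = 0.018281

1.83%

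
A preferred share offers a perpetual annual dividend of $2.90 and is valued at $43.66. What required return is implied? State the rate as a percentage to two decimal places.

6.64%

P = C/r ⇒ r = C/P = $2.90/$43.66 = 0.066422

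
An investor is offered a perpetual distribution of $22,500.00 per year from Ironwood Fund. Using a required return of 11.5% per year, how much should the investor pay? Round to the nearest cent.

Level perpetuity: PV = C / r = $22,500.00 / 0.115 = $195,652.17

$195652.17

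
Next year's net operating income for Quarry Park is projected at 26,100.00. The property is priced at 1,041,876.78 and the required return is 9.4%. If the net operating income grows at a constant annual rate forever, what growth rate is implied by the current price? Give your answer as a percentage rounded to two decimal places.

P = D₁/(r−g) ⇒ g = r − D₁/P = 0.094 − 26,100.00/1,041,876.78 = 0.068949

6.89%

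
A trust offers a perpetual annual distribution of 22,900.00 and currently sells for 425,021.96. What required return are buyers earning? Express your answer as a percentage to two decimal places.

P = C/r ⇒ r = C/P = 22,900.00/425,021.96 = 0.053880

5.39%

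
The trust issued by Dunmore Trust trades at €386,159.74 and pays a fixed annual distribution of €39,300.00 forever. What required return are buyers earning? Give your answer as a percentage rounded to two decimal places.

P = C/r ⇒ r = C/P = €39,300.00/€386,159.74 = 0.101771

10.18%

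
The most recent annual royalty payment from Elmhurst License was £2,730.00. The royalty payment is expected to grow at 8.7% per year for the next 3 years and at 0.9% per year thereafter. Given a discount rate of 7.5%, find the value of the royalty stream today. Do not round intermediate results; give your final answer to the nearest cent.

£51523.45

D_1 = 2967.51000
D_2 = 3225.68337
D_3 = 3506.31782
Terminal value at year 3: TV = D_3×(1+g_2)/(r−g_2) = 3537.87468/0.066 = 53604.16187
P_0 = D_1/(1+r)^1 + D_2/(1+r)^2 + D_3/(1+r)^3 + TV/(1+r)^3
    = 2760.47442 + 2791.28902 + 2822.44759 + 43149.23667 = 51523.44770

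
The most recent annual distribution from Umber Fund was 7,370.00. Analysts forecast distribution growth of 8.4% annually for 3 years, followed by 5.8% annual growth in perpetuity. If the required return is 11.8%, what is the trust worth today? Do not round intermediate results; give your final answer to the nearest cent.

139250.25

D_1 = 7989.08000
D_2 = 8660.16272
D_3 = 9387.61639
Terminal value at year 3: TV = D_3×(1+g_2)/(r−g_2) = 9932.09814/0.06 = 165534.96898
P_0 = D_1/(1+r)^1 + D_2/(1+r)^2 + D_3/(1+r)^3 + TV/(1+r)^3
    = 7145.86762 + 6928.55143 + 6717.84414 + 118457.98506 = 139250.24826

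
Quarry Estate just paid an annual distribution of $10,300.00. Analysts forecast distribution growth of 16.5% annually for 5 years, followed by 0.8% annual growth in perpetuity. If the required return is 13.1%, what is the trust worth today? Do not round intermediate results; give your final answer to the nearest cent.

$154218.42

D_1 = 11999.50000
D_2 = 13979.41750
D_3 = 16286.02139
D_4 = 18973.21492
D_5 = 22103.79538
Terminal value at year 5: TV = D_5×(1+g_2)/(r−g_2) = 22280.62574/0.123 = 181143.29870
P_0 = D_1/(1+r)^1 + D_2/(1+r)^2 + D_3/(1+r)^3 + D_4/(1+r)^4 + D_5/(1+r)^5 + TV/(1+r)^5
    = 10609.63749 + 10928.58327 + 11257.11716 + 11595.52740 + 11944.11089 + 97883.44537 = 154218.42158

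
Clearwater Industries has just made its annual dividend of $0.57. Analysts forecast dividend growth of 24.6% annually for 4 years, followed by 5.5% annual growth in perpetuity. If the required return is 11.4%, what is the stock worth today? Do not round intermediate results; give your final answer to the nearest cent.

$18.99

D_1 = 0.71022
D_2 = 0.88493
D_3 = 1.10263
D_4 = 1.37387
Terminal value at year 4: TV = D_4×(1+g_2)/(r−g_2) = 1.44944/0.059 = 24.56674
P_0 = D_1/(1+r)^1 + D_2/(1+r)^2 + D_3/(1+r)^3 + D_4/(1+r)^4 + TV/(1+r)^4
    = 0.63754 + 0.71308 + 0.79758 + 0.89209 + 15.95169 = 18.99198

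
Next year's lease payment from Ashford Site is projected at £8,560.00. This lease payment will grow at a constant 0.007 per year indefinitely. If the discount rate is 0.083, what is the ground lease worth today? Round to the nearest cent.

Growing perpetuity: P = D₁ / (r − g) = £8,560.0000 / (0.083 − 0.007) = £112,631.58

£112631.58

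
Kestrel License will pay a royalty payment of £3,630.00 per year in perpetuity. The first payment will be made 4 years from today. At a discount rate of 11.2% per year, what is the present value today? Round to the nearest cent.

Value at end of year 3: C / r = £3,630.00 / 0.112 = £32,410.7143
Discount to today: PV = £32,410.7143 / (1 + 0.112)^3 = £32,410.7143 / 1.375037 = £23,570.80

£23570.80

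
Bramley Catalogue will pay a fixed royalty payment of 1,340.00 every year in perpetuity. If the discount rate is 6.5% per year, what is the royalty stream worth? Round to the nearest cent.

Level perpetuity: PV = C / r = 1,340.00 / 0.065 = 20,615.38

20615.38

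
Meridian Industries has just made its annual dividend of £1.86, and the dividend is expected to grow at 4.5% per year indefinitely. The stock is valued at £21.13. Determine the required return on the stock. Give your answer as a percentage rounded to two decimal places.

D₁ = £1.86 × 1.045 = £1.9437
P = D₁/(r − g) ⇒ r = D₁/P + g = £1.9437/£21.13 + 0.045 = 0.091988 + 0.045 = 0.136988

13.70%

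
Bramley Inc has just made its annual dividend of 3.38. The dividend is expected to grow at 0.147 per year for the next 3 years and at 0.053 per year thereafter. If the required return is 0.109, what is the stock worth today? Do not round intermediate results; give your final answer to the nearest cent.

81.17

D_1 = 3.87686
D_2 = 4.44676
D_3 = 5.10043
Terminal value at year 3: TV = D_3×(1+g_2)/(r−g_2) = 5.37075/0.056 = 95.90634
P_0 = D_1/(1+r)^1 + D_2/(1+r)^2 + D_3/(1+r)^3 + TV/(1+r)^3
    = 3.49582 + 3.61560 + 3.73949 + 70.31576 = 81.16666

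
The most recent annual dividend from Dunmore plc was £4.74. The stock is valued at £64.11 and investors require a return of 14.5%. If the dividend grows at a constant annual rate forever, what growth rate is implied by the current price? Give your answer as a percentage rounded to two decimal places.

6.62%

P = D₀(1+g)/(r−g) ⇒ P(r−g) = D₀(1+g) ⇒ g(P+D₀) = P·r − D₀
g = (P·r − D₀)/(P + D₀) = (£64.11×0.145 − £4.74) / (£64.11 + £4.74) = 0.066172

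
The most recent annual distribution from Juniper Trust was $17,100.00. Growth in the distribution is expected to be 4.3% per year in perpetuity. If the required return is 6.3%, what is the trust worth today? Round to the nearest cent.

D₁ = D₀ × (1 + g) = $17,100.00 × 1.043 = $17,835.3000
Growing perpetuity: P = D₁ / (r − g) = $17,835.3000 / (0.063 − 0.043) = $891,765.00

$891765.00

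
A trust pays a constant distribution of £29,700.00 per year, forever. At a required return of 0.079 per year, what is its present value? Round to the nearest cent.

Level perpetuity: PV = C / r = £29,700.00 / 0.079 = £375,949.37

£375949.37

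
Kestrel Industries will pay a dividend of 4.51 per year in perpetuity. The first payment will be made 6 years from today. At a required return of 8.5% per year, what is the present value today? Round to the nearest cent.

35.29

Value at end of year 5: C / r = 4.51 / 0.085 = 53.0588
Discount to today: PV = 53.0588 / (1 + 0.085)^5 = 53.0588 / 1.503657 = 35.29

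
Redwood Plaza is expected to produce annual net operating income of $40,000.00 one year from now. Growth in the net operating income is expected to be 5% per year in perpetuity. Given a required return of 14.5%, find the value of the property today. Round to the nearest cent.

$421052.63

Growing perpetuity: P = D₁ / (r − g) = $40,000.0000 / (0.145 − 0.05) = $421,052.63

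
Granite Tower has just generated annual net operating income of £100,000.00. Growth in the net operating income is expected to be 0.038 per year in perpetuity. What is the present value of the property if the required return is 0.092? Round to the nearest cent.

£1922222.22

D₁ = D₀ × (1 + g) = £100,000.00 × 1.038 = £103,800.0000
Growing perpetuity: P = D₁ / (r − g) = £103,800.0000 / (0.092 − 0.038) = £1,922,222.22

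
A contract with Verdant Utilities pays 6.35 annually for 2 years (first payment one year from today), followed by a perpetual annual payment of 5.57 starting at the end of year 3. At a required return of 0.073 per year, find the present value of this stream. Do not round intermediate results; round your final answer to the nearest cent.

PV of 2-year annuity: 6.35 × [1 − (1+0.073)^−2] / 0.073 = 11.43335
Perpetuity value at year 2: 5.57 / 0.073 = 76.30137
PV of perpetuity: 76.30137 / (1+0.073)^2 = 66.27243
Total PV = 11.43335 + 66.27243 = 77.70578

77.71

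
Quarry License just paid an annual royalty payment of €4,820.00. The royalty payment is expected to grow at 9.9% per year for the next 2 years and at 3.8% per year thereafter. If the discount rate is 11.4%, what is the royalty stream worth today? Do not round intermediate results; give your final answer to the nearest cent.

D_1 = 5297.18000
D_2 = 5821.60082
Terminal value at year 2: TV = D_2×(1+g_2)/(r−g_2) = 6042.82165/0.076 = 79510.81120
P_0 = D_1/(1+r)^1 + D_2/(1+r)^2 + TV/(1+r)^2
    = 4755.09874 + 4691.07138 + 64070.15913 = 73516.32925

€73516.33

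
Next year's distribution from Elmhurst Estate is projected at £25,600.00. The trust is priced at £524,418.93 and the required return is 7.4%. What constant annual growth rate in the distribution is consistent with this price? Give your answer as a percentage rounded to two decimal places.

P = D₁/(r−g) ⇒ g = r − D₁/P = 0.074 − £25,600.00/£524,418.93 = 0.025184

2.52%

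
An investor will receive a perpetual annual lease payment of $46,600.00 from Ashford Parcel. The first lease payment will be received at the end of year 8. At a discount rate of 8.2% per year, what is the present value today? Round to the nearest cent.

Value at end of year 7: C / r = $46,600.00 / 0.082 = $568,292.6829
Discount to today: PV = $568,292.6829 / (1 + 0.082)^7 = $568,292.6829 / 1.736164 = $327,326.55

$327326.55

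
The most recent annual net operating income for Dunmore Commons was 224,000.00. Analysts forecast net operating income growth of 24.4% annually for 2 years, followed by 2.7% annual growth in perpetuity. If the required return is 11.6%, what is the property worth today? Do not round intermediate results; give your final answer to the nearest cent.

D_1 = 278656.00000
D_2 = 346648.06400
Terminal value at year 2: TV = D_2×(1+g_2)/(r−g_2) = 356007.56173/0.089 = 4000084.96324
P_0 = D_1/(1+r)^1 + D_2/(1+r)^2 + TV/(1+r)^2
    = 249691.75627 + 278330.23728 + 3211743.29983 = 3739765.29338

3739765.29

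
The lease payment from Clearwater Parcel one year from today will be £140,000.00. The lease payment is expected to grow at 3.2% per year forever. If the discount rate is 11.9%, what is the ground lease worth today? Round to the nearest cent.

£1609195.40

Growing perpetuity: P = D₁ / (r − g) = £140,000.0000 / (0.119 − 0.032) = £1,609,195.40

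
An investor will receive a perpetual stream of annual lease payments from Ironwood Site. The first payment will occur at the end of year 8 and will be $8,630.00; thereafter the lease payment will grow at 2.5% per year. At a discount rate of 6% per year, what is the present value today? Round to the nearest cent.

Value at end of year 7: C₁ / (r − g) = $8,630.00 / (0.06 − 0.025) = $246,571.4286
Discount to today: PV = $246,571.4286 / (1 + 0.06)^7 = $246,571.4286 / 1.503630 = $163,984.08

$163984.08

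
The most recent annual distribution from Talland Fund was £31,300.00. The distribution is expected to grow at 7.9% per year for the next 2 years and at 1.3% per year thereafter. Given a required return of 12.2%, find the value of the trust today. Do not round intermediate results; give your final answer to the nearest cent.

£328067.24

D_1 = 33772.70000
D_2 = 36440.74330
Terminal value at year 2: TV = D_2×(1+g_2)/(r−g_2) = 36914.47296/0.109 = 338664.88957
P_0 = D_1/(1+r)^1 + D_2/(1+r)^2 + TV/(1+r)^2
    = 30100.44563 + 28946.86349 + 269019.93319 = 328067.24231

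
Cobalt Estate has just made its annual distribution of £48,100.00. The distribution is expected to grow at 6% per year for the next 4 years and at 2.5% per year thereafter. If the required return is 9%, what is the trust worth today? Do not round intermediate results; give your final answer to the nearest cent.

D_1 = 50986.00000
D_2 = 54045.16000
D_3 = 57287.86960
D_4 = 60725.14178
Terminal value at year 4: TV = D_4×(1+g_2)/(r−g_2) = 62243.27032/0.065 = 957588.77416
P_0 = D_1/(1+r)^1 + D_2/(1+r)^2 + D_3/(1+r)^3 + D_4/(1+r)^4 + TV/(1+r)^4
    = 46776.14679 + 45488.72990 + 44236.74651 + 43019.22138 + 678380.02945 = 857900.87403

£857900.87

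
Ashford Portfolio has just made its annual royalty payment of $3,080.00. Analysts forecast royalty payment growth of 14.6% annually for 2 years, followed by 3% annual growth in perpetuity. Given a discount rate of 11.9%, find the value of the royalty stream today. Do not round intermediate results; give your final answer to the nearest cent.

D_1 = 3529.68000
D_2 = 4045.01328
Terminal value at year 2: TV = D_2×(1+g_2)/(r−g_2) = 4166.36368/0.089 = 46813.07504
P_0 = D_1/(1+r)^1 + D_2/(1+r)^2 + TV/(1+r)^2
    = 3154.31635 + 3230.42586 + 37385.82741 = 43770.56963

$43770.57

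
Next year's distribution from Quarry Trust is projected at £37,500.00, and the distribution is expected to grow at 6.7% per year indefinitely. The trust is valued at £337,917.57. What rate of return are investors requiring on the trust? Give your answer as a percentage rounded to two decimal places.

P = D₁/(r − g) ⇒ r = D₁/P + g = £37,500.0000/£337,917.57 + 0.067 = 0.110974 + 0.067 = 0.177974

17.80%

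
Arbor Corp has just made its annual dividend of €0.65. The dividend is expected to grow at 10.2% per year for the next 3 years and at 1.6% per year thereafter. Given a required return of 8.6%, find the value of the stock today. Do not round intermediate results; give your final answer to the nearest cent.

€11.87

D_1 = 0.71630
D_2 = 0.78936
D_3 = 0.86988
Terminal value at year 3: TV = D_3×(1+g_2)/(r−g_2) = 0.88380/0.07 = 12.62565
P_0 = D_1/(1+r)^1 + D_2/(1+r)^2 + D_3/(1+r)^3 + TV/(1+r)^3
    = 0.65958 + 0.66929 + 0.67915 + 9.85744 = 11.86547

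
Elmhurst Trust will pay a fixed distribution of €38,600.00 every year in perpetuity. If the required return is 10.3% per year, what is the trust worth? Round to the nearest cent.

Level perpetuity: PV = C / r = €38,600.00 / 0.103 = €374,757.28

€374757.28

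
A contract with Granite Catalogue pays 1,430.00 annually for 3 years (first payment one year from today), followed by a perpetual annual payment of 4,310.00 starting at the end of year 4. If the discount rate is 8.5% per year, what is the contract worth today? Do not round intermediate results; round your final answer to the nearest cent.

PV of 3-year annuity: 1,430.00 × [1 − (1+0.085)^−3] / 0.085 = 3652.25199
Perpetuity value at year 3: 4,310.00 / 0.085 = 50705.88235
PV of perpetuity: 50705.88235 / (1+0.085)^3 = 39698.04593
Total PV = 3652.25199 + 39698.04593 = 43350.29792

43350.30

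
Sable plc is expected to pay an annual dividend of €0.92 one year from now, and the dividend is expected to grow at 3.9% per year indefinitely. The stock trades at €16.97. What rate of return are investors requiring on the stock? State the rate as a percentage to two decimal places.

P = D₁/(r − g) ⇒ r = D₁/P + g = €0.9200/€16.97 + 0.039 = 0.054213 + 0.039 = 0.093213

9.32%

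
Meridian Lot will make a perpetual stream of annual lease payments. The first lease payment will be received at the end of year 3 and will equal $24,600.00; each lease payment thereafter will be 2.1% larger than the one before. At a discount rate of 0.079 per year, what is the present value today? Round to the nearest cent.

$364304.24

Value at end of year 2: C₁ / (r − g) = $24,600.00 / (0.079 − 0.021) = $424,137.9310
Discount to today: PV = $424,137.9310 / (1 + 0.079)^2 = $424,137.9310 / 1.164241 = $364,304.24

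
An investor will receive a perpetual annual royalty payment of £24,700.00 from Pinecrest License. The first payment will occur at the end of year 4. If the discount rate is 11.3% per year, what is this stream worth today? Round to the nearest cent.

Value at end of year 3: C / r = £24,700.00 / 0.113 = £218,584.0708
Discount to today: PV = £218,584.0708 / (1 + 0.113)^3 = £218,584.0708 / 1.378750 = £158,537.87

£158537.87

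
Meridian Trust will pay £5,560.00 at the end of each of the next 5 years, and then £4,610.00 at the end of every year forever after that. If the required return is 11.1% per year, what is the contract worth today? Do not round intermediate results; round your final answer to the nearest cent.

PV of 5-year annuity: £5,560.00 × [1 − (1+0.111)^−5] / 0.111 = 20497.59951
Perpetuity value at year 5: £4,610.00 / 0.111 = 41531.53153
PV of perpetuity: 41531.53153 / (1+0.111)^5 = 24536.21971
Total PV = 20497.59951 + 24536.21971 = 45033.81922

£45033.82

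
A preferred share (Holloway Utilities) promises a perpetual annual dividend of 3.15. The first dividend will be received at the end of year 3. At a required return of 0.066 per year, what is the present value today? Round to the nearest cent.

42.00

Value at end of year 2: C / r = 3.15 / 0.066 = 47.7273
Discount to today: PV = 47.7273 / (1 + 0.066)^2 = 47.7273 / 1.136356 = 42.00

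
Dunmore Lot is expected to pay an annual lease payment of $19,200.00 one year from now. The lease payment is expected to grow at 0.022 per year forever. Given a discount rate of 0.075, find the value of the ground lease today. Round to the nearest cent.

$362264.15

Growing perpetuity: P = D₁ / (r − g) = $19,200.0000 / (0.075 − 0.022) = $362,264.15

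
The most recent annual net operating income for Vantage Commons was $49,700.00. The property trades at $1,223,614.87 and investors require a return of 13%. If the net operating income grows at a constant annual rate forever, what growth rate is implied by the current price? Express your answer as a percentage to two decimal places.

8.59%

P = D₀(1+g)/(r−g) ⇒ P(r−g) = D₀(1+g) ⇒ g(P+D₀) = P·r − D₀
g = (P·r − D₀)/(P + D₀) = ($1,223,614.87×0.13 − $49,700.00) / ($1,223,614.87 + $49,700.00) = 0.085894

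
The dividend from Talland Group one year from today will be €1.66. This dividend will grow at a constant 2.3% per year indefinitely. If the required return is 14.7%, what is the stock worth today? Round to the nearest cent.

€13.39

Growing perpetuity: P = D₁ / (r − g) = €1.6600 / (0.147 − 0.023) = €13.39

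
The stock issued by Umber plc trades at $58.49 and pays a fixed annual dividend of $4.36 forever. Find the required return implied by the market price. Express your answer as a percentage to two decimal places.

P = C/r ⇒ r = C/P = $4.36/$58.49 = 0.074543

7.45%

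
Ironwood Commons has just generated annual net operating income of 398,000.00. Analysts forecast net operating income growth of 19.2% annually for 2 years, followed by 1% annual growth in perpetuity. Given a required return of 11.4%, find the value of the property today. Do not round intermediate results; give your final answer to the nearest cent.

D_1 = 474416.00000
D_2 = 565503.87200
Terminal value at year 2: TV = D_2×(1+g_2)/(r−g_2) = 571158.91072/0.104 = 5491912.60308
P_0 = D_1/(1+r)^1 + D_2/(1+r)^2 + TV/(1+r)^2
    = 425867.14542 + 455685.49133 + 4425407.17543 = 5306959.81218

5306959.81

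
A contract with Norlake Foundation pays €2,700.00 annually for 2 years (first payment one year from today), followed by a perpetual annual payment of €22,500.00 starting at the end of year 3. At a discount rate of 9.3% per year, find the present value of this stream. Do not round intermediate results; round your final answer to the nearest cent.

PV of 2-year annuity: €2,700.00 × [1 − (1+0.093)^−2] / 0.093 = 4730.34339
Perpetuity value at year 2: €22,500.00 / 0.093 = 241935.48387
PV of perpetuity: 241935.48387 / (1+0.093)^2 = 202515.95562
Total PV = 4730.34339 + 202515.95562 = 207246.29901

€207246.30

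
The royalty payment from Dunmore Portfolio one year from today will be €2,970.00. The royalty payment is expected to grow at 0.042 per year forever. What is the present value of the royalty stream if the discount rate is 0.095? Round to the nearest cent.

€56037.74

Growing perpetuity: P = D₁ / (r − g) = €2,970.0000 / (0.095 − 0.042) = €56,037.74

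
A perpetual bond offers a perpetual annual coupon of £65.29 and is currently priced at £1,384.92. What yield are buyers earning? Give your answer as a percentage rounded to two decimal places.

4.71%

P = C/r ⇒ r = C/P = £65.29/£1,384.92 = 0.047144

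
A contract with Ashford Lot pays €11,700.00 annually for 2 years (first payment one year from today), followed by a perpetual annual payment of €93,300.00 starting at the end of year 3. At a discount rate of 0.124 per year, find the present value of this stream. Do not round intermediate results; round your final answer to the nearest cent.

PV of 2-year annuity: €11,700.00 × [1 − (1+0.124)^−2] / 0.124 = 19670.15362
Perpetuity value at year 2: €93,300.00 / 0.124 = 752419.35484
PV of perpetuity: 752419.35484 / (1+0.124)^2 = 595562.48879
Total PV = 19670.15362 + 595562.48879 = 615232.64241

€615232.64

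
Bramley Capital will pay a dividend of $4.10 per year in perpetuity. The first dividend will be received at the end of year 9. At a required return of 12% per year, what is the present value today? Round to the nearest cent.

Value at end of year 8: C / r = $4.10 / 0.12 = $34.1667
Discount to today: PV = $34.1667 / (1 + 0.12)^8 = $34.1667 / 2.475963 = $13.80

$13.80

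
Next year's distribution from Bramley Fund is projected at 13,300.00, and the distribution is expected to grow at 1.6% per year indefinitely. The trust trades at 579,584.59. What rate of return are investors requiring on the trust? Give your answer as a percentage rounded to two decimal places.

P = D₁/(r − g) ⇒ r = D₁/P + g = 13,300.0000/579,584.59 + 0.016 = 0.022947 + 0.016 = 0.038947

3.89%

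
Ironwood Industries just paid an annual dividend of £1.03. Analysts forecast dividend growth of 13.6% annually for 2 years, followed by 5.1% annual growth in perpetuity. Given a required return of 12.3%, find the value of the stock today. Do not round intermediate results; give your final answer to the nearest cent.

D_1 = 1.17008
D_2 = 1.32921
Terminal value at year 2: TV = D_2×(1+g_2)/(r−g_2) = 1.39700/0.072 = 19.40279
P_0 = D_1/(1+r)^1 + D_2/(1+r)^2 + TV/(1+r)^2
    = 1.04192 + 1.05398 + 15.38525 = 17.48116

£17.48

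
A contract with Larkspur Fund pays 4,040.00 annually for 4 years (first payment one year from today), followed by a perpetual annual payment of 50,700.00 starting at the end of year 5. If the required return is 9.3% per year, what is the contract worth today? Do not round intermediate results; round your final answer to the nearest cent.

PV of 4-year annuity: 4,040.00 × [1 − (1+0.093)^−4] / 0.093 = 13002.74415
Perpetuity value at year 4: 50,700.00 / 0.093 = 545161.29032
PV of perpetuity: 545161.29032 / (1+0.093)^4 = 381983.28826
Total PV = 13002.74415 + 381983.28826 = 394986.03241

394986.03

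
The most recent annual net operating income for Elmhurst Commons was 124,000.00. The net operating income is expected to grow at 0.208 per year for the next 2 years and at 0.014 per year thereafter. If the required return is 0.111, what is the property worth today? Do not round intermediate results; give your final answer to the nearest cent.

D_1 = 149792.00000
D_2 = 180948.73600
Terminal value at year 2: TV = D_2×(1+g_2)/(r−g_2) = 183482.01830/0.097 = 1891567.19901
P_0 = D_1/(1+r)^1 + D_2/(1+r)^2 + TV/(1+r)^2
    = 134826.28263 + 146597.79425 + 1532475.91106 = 1813899.98794

1813899.99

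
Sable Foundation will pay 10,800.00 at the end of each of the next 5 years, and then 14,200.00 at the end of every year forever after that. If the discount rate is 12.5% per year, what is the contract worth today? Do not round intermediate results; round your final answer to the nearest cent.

101494.07

PV of 5-year annuity: 10,800.00 × [1 − (1+0.125)^−5] / 0.125 = 38454.13809
Perpetuity value at year 5: 14,200.00 / 0.125 = 113600.00000
PV of perpetuity: 113600.00000 / (1+0.125)^5 = 63039.92955
Total PV = 38454.13809 + 63039.92955 = 101494.06764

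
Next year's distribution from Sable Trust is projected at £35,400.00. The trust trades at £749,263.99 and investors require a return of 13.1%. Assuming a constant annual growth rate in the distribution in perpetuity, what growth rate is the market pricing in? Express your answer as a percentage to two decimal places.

P = D₁/(r−g) ⇒ g = r − D₁/P = 0.131 − £35,400.00/£749,263.99 = 0.083754

8.38%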